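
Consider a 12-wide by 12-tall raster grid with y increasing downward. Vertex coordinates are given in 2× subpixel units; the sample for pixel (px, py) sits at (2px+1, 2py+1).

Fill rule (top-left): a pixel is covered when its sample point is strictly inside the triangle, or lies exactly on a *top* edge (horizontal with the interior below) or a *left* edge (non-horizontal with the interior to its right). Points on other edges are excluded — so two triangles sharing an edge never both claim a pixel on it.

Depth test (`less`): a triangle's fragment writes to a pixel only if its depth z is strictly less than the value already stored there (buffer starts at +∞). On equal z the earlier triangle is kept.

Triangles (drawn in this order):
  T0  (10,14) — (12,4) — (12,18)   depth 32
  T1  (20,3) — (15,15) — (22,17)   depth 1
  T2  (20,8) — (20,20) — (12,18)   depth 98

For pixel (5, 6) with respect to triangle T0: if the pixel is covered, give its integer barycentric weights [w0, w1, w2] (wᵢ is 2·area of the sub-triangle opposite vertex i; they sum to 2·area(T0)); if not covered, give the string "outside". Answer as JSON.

T0:
  2·area = 28
  edge (10, 14)→(12, 4): d=(2,-10) top-left  bias=+0
  edge (12, 4)→(12, 18): d=(0,14) right/bottom  bias=-1
  edge (12, 18)→(10, 14): d=(-2,-4) top-left  bias=+0
    (5,4)@(11, 9): e=[0,14,14] → #  [on edge]
    (6,4)@(13, 9): e=[20,-14,22] → ·
    (5,5)@(11, 11): e=[4,14,10] → #
    (6,5)@(13, 11): e=[24,-14,18] → ·
    (5,6)@(11, 13): e=[8,14,6] → #
    (6,6)@(13, 13): e=[28,-14,14] → ·
    (5,7)@(11, 15): e=[12,14,2] → #
    (6,7)@(13, 15): e=[32,-14,10] → ·
    (5,8)@(11, 17): e=[16,14,-2] → ·
    (4,9)@(9, 19): e=[0,42,-14] → ·  [on edge]
  covered (4 px):
    · · · · · · · · · · · ·
    · · · · · · · · · · · ·
    · · · · · · · · · · · ·
    · · · · · · · · · · · ·
    · · · · · # · · · · · ·
    · · · · · # · · · · · ·
    · · · · · # · · · · · ·
    · · · · · # · · · · · ·
    · · · · · · · · · · · ·
    · · · · · · · · · · · ·
    · · · · · · · · · · · ·
    · · · · · · · · · · · ·
T1:
  2·area = 94  (B↔C swapped to make it positive)
  edge (20, 3)→(22, 17): d=(2,14) right/bottom  bias=-1
  edge (22, 17)→(15, 15): d=(-7,-2) top-left  bias=+0
  edge (15, 15)→(20, 3): d=(5,-12) top-left  bias=+0
    (9,3)@(19, 7): e=[22,64,8] → #
    (10,3)@(21, 7): e=[-6,68,32] → ·
    (9,4)@(19, 9): e=[26,50,18] → #
    (10,4)@(21, 9): e=[-2,54,42] → ·
    (0,5)@(1, 11): e=[282,0,-188] → ·  [on edge]
    (8,5)@(17, 11): e=[58,32,4] → #
    (10,5)@(21, 11): e=[2,40,52] → #
    (11,5)@(23, 11): e=[-26,44,76] → ·
    (8,6)@(17, 13): e=[62,18,14] → #
    (11,6)@(23, 13): e=[-22,30,86] → ·
    (7,7)@(15, 15): e=[94,0,0] → #  [on edge]
    (11,7)@(23, 15): e=[-18,16,96] → ·
  covered (12 px):
    · · · · · · · · · · · ·
    · · · · · · · · · · · ·
    · · · · · · · · · · · ·
    · · · · · · · · · # · ·
    · · · · · · · · · # · ·
    · · · · · · · · # # # ·
    · · · · · · · · # # # ·
    · · · · · · · # # # # ·
    · · · · · · · · · · · ·
    · · · · · · · · · · · ·
    · · · · · · · · · · · ·
    · · · · · · · · · · · ·
T2:
  2·area = 96
  edge (20, 8)→(20, 20): d=(0,12) right/bottom  bias=-1
  edge (20, 20)→(12, 18): d=(-8,-2) top-left  bias=+0
  edge (12, 18)→(20, 8): d=(8,-10) top-left  bias=+0
    (9,5)@(19, 11): e=[12,70,14] → #
    (10,5)@(21, 11): e=[-12,74,34] → ·
    (8,6)@(17, 13): e=[36,50,10] → #
    (10,6)@(21, 13): e=[-12,58,50] → ·
    (7,7)@(15, 15): e=[60,30,6] → #
    (10,7)@(21, 15): e=[-12,42,66] → ·
    (6,8)@(13, 17): e=[84,10,2] → #
    (10,8)@(21, 17): e=[-12,26,82] → ·
    (6,9)@(13, 19): e=[84,-6,18] → ·
    (7,9)@(15, 19): e=[60,-2,38] → ·
    (8,9)@(17, 19): e=[36,2,58] → #
    (10,9)@(21, 19): e=[-12,10,98] → ·
  covered (12 px):
    · · · · · · · · · · · ·
    · · · · · · · · · · · ·
    · · · · · · · · · · · ·
    · · · · · · · · · · · ·
    · · · · · · · · · · · ·
    · · · · · · · · · # · ·
    · · · · · · · · # # · ·
    · · · · · · · # # # · ·
    · · · · · · # # # # · ·
    · · · · · · · · # # · ·
    · · · · · · · · · · · ·
    · · · · · · · · · · · ·

Final: [14,6,8]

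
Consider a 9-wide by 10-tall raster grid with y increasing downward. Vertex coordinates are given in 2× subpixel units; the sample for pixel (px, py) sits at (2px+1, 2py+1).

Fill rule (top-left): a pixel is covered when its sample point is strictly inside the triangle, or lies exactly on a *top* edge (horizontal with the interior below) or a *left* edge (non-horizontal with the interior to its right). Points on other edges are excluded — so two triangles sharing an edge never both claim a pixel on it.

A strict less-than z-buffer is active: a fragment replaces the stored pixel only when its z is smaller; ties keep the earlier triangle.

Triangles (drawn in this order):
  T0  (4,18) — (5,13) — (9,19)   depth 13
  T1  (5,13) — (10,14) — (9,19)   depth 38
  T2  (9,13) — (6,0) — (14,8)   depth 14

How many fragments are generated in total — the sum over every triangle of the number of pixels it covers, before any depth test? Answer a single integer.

T0:
  2·area = 26
  edge (4, 18)→(5, 13): d=(1,-5) top-left  bias=+0
  edge (5, 13)→(9, 19): d=(4,6) right/bottom  bias=-1
  edge (9, 19)→(4, 18): d=(-5,-1) top-left  bias=+0
    (3,1)@(7, 3): e=[0,-52,78] → ·  [on edge]
    (0,3)@(1, 7): e=[-26,0,52] → ·  [on edge]
    (2,6)@(5, 13): e=[0,0,26] → ·  [on edge]
    (2,7)@(5, 15): e=[2,8,16] → #
    (3,7)@(7, 15): e=[12,-4,18] → ·
    (2,8)@(5, 17): e=[4,16,6] → #
    (3,8)@(7, 17): e=[14,4,8] → #
    (4,8)@(9, 17): e=[24,-8,10] → ·
    (2,9)@(5, 19): e=[6,24,-4] → ·
    (3,9)@(7, 19): e=[16,12,-2] → ·
    (4,9)@(9, 19): e=[26,0,0] → ·  [on edge]
  covered (3 px):
    · · · · · · · · ·
    · · · · · · · · ·
    · · · · · · · · ·
    · · · · · · · · ·
    · · · · · · · · ·
    · · · · · · · · ·
    · · · · · · · · ·
    · · # · · · · · ·
    · · # # · · · · ·
    · · · · · · · · ·
T1:
  2·area = 26
  edge (5, 13)→(10, 14): d=(5,1) right/bottom  bias=-1
  edge (10, 14)→(9, 19): d=(-1,5) right/bottom  bias=-1
  edge (9, 19)→(5, 13): d=(-4,-6) top-left  bias=+0
    (0,3)@(1, 7): e=[-26,52,0] → ·  [on edge]
    (5,4)@(11, 9): e=[-26,0,52] → ·  [on edge]
    (2,6)@(5, 13): e=[0,26,0] → ·  [on edge]
    (3,7)@(7, 15): e=[8,14,4] → #
    (4,7)@(9, 15): e=[6,4,16] → #
    (5,7)@(11, 15): e=[4,-6,28] → ·
    (7,7)@(15, 15): e=[0,-26,52] → ·  [on edge]
    (3,8)@(7, 17): e=[18,12,-4] → ·
    (4,8)@(9, 17): e=[16,2,8] → #
    (5,8)@(11, 17): e=[14,-8,20] → ·
    (4,9)@(9, 19): e=[26,0,0] → ·  [on edge]
  covered (3 px):
    · · · · · · · · ·
    · · · · · · · · ·
    · · · · · · · · ·
    · · · · · · · · ·
    · · · · · · · · ·
    · · · · · · · · ·
    · · · · · · · · ·
    · · · # # · · · ·
    · · · · # · · · ·
    · · · · · · · · ·
T2:
  2·area = 80
  edge (9, 13)→(6, 0): d=(-3,-13) top-left  bias=+0
  edge (6, 0)→(14, 8): d=(8,8) right/bottom  bias=-1
  edge (14, 8)→(9, 13): d=(-5,5) right/bottom  bias=-1
    (3,0)@(7, 1): e=[10,0,70] → ·  [on edge]
    (3,1)@(7, 3): e=[4,16,60] → #
    (4,1)@(9, 3): e=[30,0,50] → ·  [on edge]
    (3,2)@(7, 5): e=[-2,32,50] → ·
    (4,2)@(9, 5): e=[24,16,40] → #
    (5,2)@(11, 5): e=[50,0,30] → ·  [on edge]
    (8,2)@(17, 5): e=[128,-48,0] → ·  [on edge]
    (4,3)@(9, 7): e=[18,32,30] → #
    (5,3)@(11, 7): e=[44,16,20] → #
    (6,3)@(13, 7): e=[70,0,10] → ·  [on edge]
    (7,3)@(15, 7): e=[96,-16,0] → ·  [on edge]
    (4,4)@(9, 9): e=[12,48,20] → #
    (6,4)@(13, 9): e=[64,16,0] → ·  [on edge]
    (7,4)@(15, 9): e=[90,0,-10] → ·  [on edge]
    (5,5)@(11, 11): e=[32,48,0] → ·  [on edge]
    (8,5)@(17, 11): e=[110,0,-30] → ·  [on edge]
    (4,6)@(9, 13): e=[0,80,0] → ·  [on edge]
    (3,7)@(7, 15): e=[-32,112,0] → ·  [on edge]
    (2,8)@(5, 17): e=[-64,144,0] → ·  [on edge]
    (1,9)@(3, 19): e=[-96,176,0] → ·  [on edge]
  covered (7 px):
    · · · · · · · · ·
    · · · # · · · · ·
    · · · · # · · · ·
    · · · · # # · · ·
    · · · · # # · · ·
    · · · · # · · · ·
    · · · · · · · · ·
    · · · · · · · · ·
    · · · · · · · · ·
    · · · · · · · · ·

Result: 13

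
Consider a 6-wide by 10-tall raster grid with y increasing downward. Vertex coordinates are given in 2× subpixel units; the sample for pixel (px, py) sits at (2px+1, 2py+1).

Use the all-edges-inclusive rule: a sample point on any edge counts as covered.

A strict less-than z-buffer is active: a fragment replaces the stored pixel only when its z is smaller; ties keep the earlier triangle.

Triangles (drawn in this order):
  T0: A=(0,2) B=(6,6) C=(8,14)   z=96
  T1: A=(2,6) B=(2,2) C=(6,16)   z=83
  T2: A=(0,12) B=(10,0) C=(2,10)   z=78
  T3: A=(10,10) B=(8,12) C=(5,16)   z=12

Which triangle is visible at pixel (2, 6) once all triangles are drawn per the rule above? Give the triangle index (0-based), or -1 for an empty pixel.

T0:
  2·area = 40
  edge (0, 2)→(6, 6): d=(6,4) inclusive
  edge (6, 6)→(8, 14): d=(2,8) inclusive
  edge (8, 14)→(0, 2): d=(-8,-12) inclusive
    (0,1)@(1, 3): e=[2,34,4] → █
    (1,1)@(3, 3): e=[-6,18,28] → ·
    (0,2)@(1, 5): e=[14,38,-12] → ·
    (1,2)@(3, 5): e=[6,22,12] → █
    (2,2)@(5, 5): e=[-2,6,36] → ·
    (1,3)@(3, 7): e=[18,26,-4] → ·
    (2,3)@(5, 7): e=[10,10,20] → █
    (3,3)@(7, 7): e=[2,-6,44] → ·
    (2,4)@(5, 9): e=[22,14,4] → █
    (3,4)@(7, 9): e=[14,-2,28] → ·
    (2,5)@(5, 11): e=[34,18,-12] → ·
    (3,5)@(7, 11): e=[26,2,12] → █
  covered (5 px):
    · · · · · ·
    █ · · · · ·
    · █ · · · ·
    · · █ · · ·
    · · █ · · ·
    · · · █ · ·
    · · · · · ·
    · · · · · ·
    · · · · · ·
    · · · · · ·
T1:
  2·area = 16
  edge (2, 6)→(2, 2): d=(0,-4) inclusive
  edge (2, 2)→(6, 16): d=(4,14) inclusive
  edge (6, 16)→(2, 6): d=(-4,-10) inclusive
    (1,3)@(3, 7): e=[4,6,6] → █
    (2,3)@(5, 7): e=[12,-22,26] → ·
    (1,4)@(3, 9): e=[4,14,-2] → ·
    (2,6)@(5, 13): e=[12,2,2] → █
    (3,6)@(7, 13): e=[20,-26,22] → ·
    (2,7)@(5, 15): e=[12,10,-6] → ·
  covered (2 px):
    · · · · · ·
    · · · · · ·
    · · · · · ·
    · █ · · · ·
    · · · · · ·
    · · · · · ·
    · · █ · · ·
    · · · · · ·
    · · · · · ·
    · · · · · ·
T2:
  2·area = 4
  edge (0, 12)→(10, 0): d=(10,-12) inclusive
  edge (10, 0)→(2, 10): d=(-8,10) inclusive
  edge (2, 10)→(0, 12): d=(-2,2) inclusive
    (5,0)@(11, 1): e=[22,-18,0] → ·  [on edge]
    (4,1)@(9, 3): e=[18,-14,0] → ·  [on edge]
    (3,2)@(7, 5): e=[14,-10,0] → ·  [on edge]
    (2,3)@(5, 7): e=[10,-6,0] → ·  [on edge]
    (1,4)@(3, 9): e=[6,-2,0] → ·  [on edge]
    (0,5)@(1, 11): e=[2,2,0] → █  [on edge]
    (1,5)@(3, 11): e=[26,-18,-4] → ·
    (0,6)@(1, 13): e=[22,-14,-4] → ·
  covered (1 px):
    · · · · · ·
    · · · · · ·
    · · · · · ·
    · · · · · ·
    · · · · · ·
    █ · · · · ·
    · · · · · ·
    · · · · · ·
    · · · · · ·
    · · · · · ·
T3:
  2·area = 2  (B↔C swapped to make it positive)
  edge (10, 10)→(5, 16): d=(-5,6) inclusive
  edge (5, 16)→(8, 12): d=(3,-4) inclusive
  edge (8, 12)→(10, 10): d=(2,-2) inclusive
    (5,4)@(11, 9): e=[-1,3,0] → ·  [on edge]
    (4,5)@(9, 11): e=[1,1,0] → █  [on edge]
    (5,5)@(11, 11): e=[-11,9,4] → ·
    (3,6)@(7, 13): e=[3,-1,0] → ·  [on edge]
    (4,6)@(9, 13): e=[-9,7,4] → ·
    (2,7)@(5, 15): e=[5,-3,0] → ·  [on edge]
    (1,8)@(3, 17): e=[7,-5,0] → ·  [on edge]
    (0,9)@(1, 19): e=[9,-7,0] → ·  [on edge]
  covered (1 px):
    · · · · · ·
    · · · · · ·
    · · · · · ·
    · · · · · ·
    · · · · · ·
    · · · · █ ·
    · · · · · ·
    · · · · · ·
    · · · · · ·
    · · · · · ·

Z-buffer (winner per pixel, '.' = empty):
  . . . . . .
  0 . . . . .
  . 0 . . . .
  . 1 0 . . .
  . . 0 . . .
  2 . . 0 3 .
  . . 1 . . .
  . . . . . .
  . . . . . .
  . . . . . .

Result: 1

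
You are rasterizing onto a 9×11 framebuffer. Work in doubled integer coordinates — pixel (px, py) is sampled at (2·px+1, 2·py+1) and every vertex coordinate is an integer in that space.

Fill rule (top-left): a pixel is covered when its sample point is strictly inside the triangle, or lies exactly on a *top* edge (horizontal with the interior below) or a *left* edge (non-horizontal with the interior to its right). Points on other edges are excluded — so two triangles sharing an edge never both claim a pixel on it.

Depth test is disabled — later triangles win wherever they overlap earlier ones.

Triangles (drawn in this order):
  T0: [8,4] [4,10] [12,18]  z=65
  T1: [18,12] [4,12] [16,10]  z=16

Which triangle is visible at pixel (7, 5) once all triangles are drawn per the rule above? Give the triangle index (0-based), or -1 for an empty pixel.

T0:
  2·area = 80  (B↔C swapped to make it positive)
  edge (8, 4)→(12, 18): d=(4,14) right/bottom  bias=-1
  edge (12, 18)→(4, 10): d=(-8,-8) top-left  bias=+0
  edge (4, 10)→(8, 4): d=(4,-6) top-left  bias=+0
    (0,3)@(1, 7): e=[110,0,-30] → ·  [on edge]
    (3,3)@(7, 7): e=[26,48,6] → █
    (4,3)@(9, 7): e=[-2,64,18] → ·
    (1,4)@(3, 9): e=[90,0,-10] → ·  [on edge]
    (2,4)@(5, 9): e=[62,16,2] → █
    (4,4)@(9, 9): e=[6,48,26] → █
    (5,4)@(11, 9): e=[-22,64,38] → ·
    (2,5)@(5, 11): e=[70,0,10] → █  [on edge]
    (5,5)@(11, 11): e=[-14,48,46] → ·
    (2,6)@(5, 13): e=[78,-16,18] → ·
    (3,6)@(7, 13): e=[50,0,30] → █  [on edge]
    (5,6)@(11, 13): e=[-6,32,54] → ·
    (4,7)@(9, 15): e=[30,0,50] → █  [on edge]
    (5,8)@(11, 17): e=[10,0,70] → █  [on edge]
    (6,9)@(13, 19): e=[-10,0,90] → ·  [on edge]
    (7,10)@(15, 21): e=[-30,0,110] → ·  [on edge]
  covered (12 px):
    · · · · · · · · ·
    · · · · · · · · ·
    · · · · · · · · ·
    · · · █ · · · · ·
    · · █ █ █ · · · ·
    · · █ █ █ · · · ·
    · · · █ █ · · · ·
    · · · · █ █ · · ·
    · · · · · █ · · ·
    · · · · · · · · ·
    · · · · · · · · ·
T1:
  2·area = 28
  edge (18, 12)→(4, 12): d=(-14,0) right/bottom  bias=-1
  edge (4, 12)→(16, 10): d=(12,-2) top-left  bias=+0
  edge (16, 10)→(18, 12): d=(2,2) right/bottom  bias=-1
    (3,0)@(7, 1): e=[154,-126,0] → ·  [on edge]
    (4,1)@(9, 3): e=[126,-98,0] → ·  [on edge]
    (5,2)@(11, 5): e=[98,-70,0] → ·  [on edge]
    (6,3)@(13, 7): e=[70,-42,0] → ·  [on edge]
    (7,4)@(15, 9): e=[42,-14,0] → ·  [on edge]
    (5,5)@(11, 11): e=[14,2,12] → █
    (6,5)@(13, 11): e=[14,6,8] → █
    (7,5)@(15, 11): e=[14,10,4] → █
    (8,5)@(17, 11): e=[14,14,0] → ·  [on edge]
    (5,6)@(11, 13): e=[-14,26,16] → ·
    (6,6)@(13, 13): e=[-14,30,12] → ·
    (7,6)@(15, 13): e=[-14,34,8] → ·
  covered (3 px):
    · · · · · · · · ·
    · · · · · · · · ·
    · · · · · · · · ·
    · · · · · · · · ·
    · · · · · · · · ·
    · · · · · █ █ █ ·
    · · · · · · · · ·
    · · · · · · · · ·
    · · · · · · · · ·
    · · · · · · · · ·
    · · · · · · · · ·

Z-buffer (winner per pixel, '.' = empty):
  . . . . . . . . .
  . . . . . . . . .
  . . . . . . . . .
  . . . 0 . . . . .
  . . 0 0 0 . . . .
  . . 0 0 0 1 1 1 .
  . . . 0 0 . . . .
  . . . . 0 0 . . .
  . . . . . 0 . . .
  . . . . . . . . .
  . . . . . . . . .

Answer: 1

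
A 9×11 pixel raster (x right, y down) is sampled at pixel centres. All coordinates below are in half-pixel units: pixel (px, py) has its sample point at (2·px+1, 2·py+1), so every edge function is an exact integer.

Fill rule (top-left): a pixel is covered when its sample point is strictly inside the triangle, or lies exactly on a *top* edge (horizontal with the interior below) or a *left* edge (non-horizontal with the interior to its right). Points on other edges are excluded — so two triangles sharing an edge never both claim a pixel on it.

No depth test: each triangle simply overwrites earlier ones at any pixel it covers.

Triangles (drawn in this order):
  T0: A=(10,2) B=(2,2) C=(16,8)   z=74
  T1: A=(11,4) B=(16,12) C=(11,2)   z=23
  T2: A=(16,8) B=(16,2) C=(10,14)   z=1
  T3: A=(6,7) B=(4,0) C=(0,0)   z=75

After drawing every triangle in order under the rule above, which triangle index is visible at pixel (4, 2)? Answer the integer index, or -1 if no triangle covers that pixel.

T0:
  2·area = 48  (B↔C swapped to make it positive)
  edge (10, 2)→(16, 8): d=(6,6) right/bottom  bias=-1
  edge (16, 8)→(2, 2): d=(-14,-6) top-left  bias=+0
  edge (2, 2)→(10, 2): d=(8,0) top-left  bias=+0
    (4,0)@(9, 1): e=[0,56,-8] → .  [on edge]
    (2,1)@(5, 3): e=[36,4,8] → X
    (3,1)@(7, 3): e=[24,16,8] → X
    (4,1)@(9, 3): e=[12,28,8] → X
    (5,1)@(11, 3): e=[0,40,8] → .  [on edge]
    (2,2)@(5, 5): e=[48,-24,24] → .
    (3,2)@(7, 5): e=[36,-12,24] → .
    (4,2)@(9, 5): e=[24,0,24] → X  [on edge]
    (5,2)@(11, 5): e=[12,12,24] → X
    (6,2)@(13, 5): e=[0,24,24] → .  [on edge]
    (4,3)@(9, 7): e=[36,-28,40] → .
    (5,3)@(11, 7): e=[24,-16,40] → .
    (7,3)@(15, 7): e=[0,8,40] → .  [on edge]
    (8,4)@(17, 9): e=[0,-8,56] → .  [on edge]
  covered (5 px):
    . . . . . . . . .
    . . X X X . . . .
    . . . . X X . . .
    . . . . . . . . .
    . . . . . . . . .
    . . . . . . . . .
    . . . . . . . . .
    . . . . . . . . .
    . . . . . . . . .
    . . . . . . . . .
    . . . . . . . . .
T1:
  2·area = 10  (B↔C swapped to make it positive)
  edge (11, 4)→(11, 2): d=(0,-2) top-left  bias=+0
  edge (11, 2)→(16, 12): d=(5,10) right/bottom  bias=-1
  edge (16, 12)→(11, 4): d=(-5,-8) top-left  bias=+0
    (5,0)@(11, 1): e=[0,-5,15] → .  [on edge]
    (5,1)@(11, 3): e=[0,5,5] → X  [on edge]
    (6,1)@(13, 3): e=[4,-15,21] → .
    (5,2)@(11, 5): e=[0,15,-5] → .  [on edge]
    (5,3)@(11, 7): e=[0,25,-15] → .  [on edge]
    (6,3)@(13, 7): e=[4,5,1] → X
    (7,3)@(15, 7): e=[8,-15,17] → .
    (5,4)@(11, 9): e=[0,35,-25] → .  [on edge]
    (6,4)@(13, 9): e=[4,15,-9] → .
    (5,5)@(11, 11): e=[0,45,-35] → .  [on edge]
    (5,6)@(11, 13): e=[0,55,-45] → .  [on edge]
    (5,7)@(11, 15): e=[0,65,-55] → .  [on edge]
    (5,8)@(11, 17): e=[0,75,-65] → .  [on edge]
    (5,9)@(11, 19): e=[0,85,-75] → .  [on edge]
    (5,10)@(11, 21): e=[0,95,-85] → .  [on edge]
  covered (2 px):
    . . . . . . . . .
    . . . . . X . . .
    . . . . . . . . .
    . . . . . . X . .
    . . . . . . . . .
    . . . . . . . . .
    . . . . . . . . .
    . . . . . . . . .
    . . . . . . . . .
    . . . . . . . . .
    . . . . . . . . .
T2:
  2·area = 36  (B↔C swapped to make it positive)
  edge (16, 8)→(10, 14): d=(-6,6) right/bottom  bias=-1
  edge (10, 14)→(16, 2): d=(6,-12) top-left  bias=+0
  edge (16, 2)→(16, 8): d=(0,6) right/bottom  bias=-1
    (7,2)@(15, 5): e=[24,6,6] → X
    (8,2)@(17, 5): e=[12,30,-6] → .
    (7,3)@(15, 7): e=[12,18,6] → X
    (8,3)@(17, 7): e=[0,42,-6] → .  [on edge]
    (6,4)@(13, 9): e=[12,6,18] → X
    (7,4)@(15, 9): e=[0,30,6] → .  [on edge]
    (6,5)@(13, 11): e=[0,18,18] → .  [on edge]
    (5,6)@(11, 13): e=[0,6,30] → .  [on edge]
    (4,7)@(9, 15): e=[0,-6,42] → .  [on edge]
    (3,8)@(7, 17): e=[0,-18,54] → .  [on edge]
    (2,9)@(5, 19): e=[0,-30,66] → .  [on edge]
    (1,10)@(3, 21): e=[0,-42,78] → .  [on edge]
  covered (3 px):
    . . . . . . . . .
    . . . . . . . . .
    . . . . . . . X .
    . . . . . . . X .
    . . . . . . X . .
    . . . . . . . . .
    . . . . . . . . .
    . . . . . . . . .
    . . . . . . . . .
    . . . . . . . . .
    . . . . . . . . .
T3:
  2·area = 28  (B↔C swapped to make it positive)
  edge (6, 7)→(0, 0): d=(-6,-7) top-left  bias=+0
  edge (0, 0)→(4, 0): d=(4,0) top-left  bias=+0
  edge (4, 0)→(6, 7): d=(2,7) right/bottom  bias=-1
    (0,0)@(1, 1): e=[1,4,23] → X
    (1,0)@(3, 1): e=[15,4,9] → X
    (2,0)@(5, 1): e=[29,4,-5] → .
    (0,1)@(1, 3): e=[-11,12,27] → .
    (1,1)@(3, 3): e=[3,12,13] → X
    (2,1)@(5, 3): e=[17,12,-1] → .
    (1,2)@(3, 5): e=[-9,20,17] → .
    (2,2)@(5, 5): e=[5,20,3] → X
    (3,2)@(7, 5): e=[19,20,-11] → .
    (2,3)@(5, 7): e=[-7,28,7] → .
  covered (4 px):
    X X . . . . . . .
    . X . . . . . . .
    . . X . . . . . .
    . . . . . . . . .
    . . . . . . . . .
    . . . . . . . . .
    . . . . . . . . .
    . . . . . . . . .
    . . . . . . . . .
    . . . . . . . . .
    . . . . . . . . .

Z-buffer (winner per pixel, '.' = empty):
  3 3 . . . . . . .
  . 3 0 0 0 1 . . .
  . . 3 . 0 0 . 2 .
  . . . . . . 1 2 .
  . . . . . . 2 . .
  . . . . . . . . .
  . . . . . . . . .
  . . . . . . . . .
  . . . . . . . . .
  . . . . . . . . .
  . . . . . . . . .

Answer: 0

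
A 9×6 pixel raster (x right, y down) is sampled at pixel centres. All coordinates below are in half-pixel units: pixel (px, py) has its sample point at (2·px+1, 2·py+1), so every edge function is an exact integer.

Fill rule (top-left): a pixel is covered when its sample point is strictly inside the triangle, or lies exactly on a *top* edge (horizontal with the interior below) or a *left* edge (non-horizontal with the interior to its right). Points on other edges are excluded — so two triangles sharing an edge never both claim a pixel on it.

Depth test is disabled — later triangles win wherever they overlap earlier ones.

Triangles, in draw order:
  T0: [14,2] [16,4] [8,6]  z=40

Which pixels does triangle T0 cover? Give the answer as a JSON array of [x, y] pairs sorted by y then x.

T0:
  2·area = 20
  edge (14, 2)→(16, 4): d=(2,2) right/bottom  bias=-1
  edge (16, 4)→(8, 6): d=(-8,2) right/bottom  bias=-1
  edge (8, 6)→(14, 2): d=(6,-4) top-left  bias=+0
    (6,0)@(13, 1): e=[0,30,-10] → ·  [on edge]
    (6,1)@(13, 3): e=[4,14,2] → █
    (7,1)@(15, 3): e=[0,10,10] → ·  [on edge]
    (5,2)@(11, 5): e=[12,2,6] → █
    (6,2)@(13, 5): e=[8,-2,14] → ·
    (8,2)@(17, 5): e=[0,-10,30] → ·  [on edge]
    (5,3)@(11, 7): e=[16,-14,18] → ·
  covered (2 px):
    · · · · · · · · ·
    · · · · · · █ · ·
    · · · · · █ · · ·
    · · · · · · · · ·
    · · · · · · · · ·
    · · · · · · · · ·

Result: [[6,1],[5,2]]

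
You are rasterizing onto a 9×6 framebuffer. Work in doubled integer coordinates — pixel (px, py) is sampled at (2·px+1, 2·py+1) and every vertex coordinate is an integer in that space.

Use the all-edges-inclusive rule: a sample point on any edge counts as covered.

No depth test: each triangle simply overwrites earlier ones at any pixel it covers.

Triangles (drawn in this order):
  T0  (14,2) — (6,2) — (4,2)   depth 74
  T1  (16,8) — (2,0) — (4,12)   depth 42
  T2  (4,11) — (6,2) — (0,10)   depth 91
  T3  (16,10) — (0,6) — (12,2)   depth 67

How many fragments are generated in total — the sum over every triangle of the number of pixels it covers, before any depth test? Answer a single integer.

T0:
  degenerate (2·area = 0) — covers nothing
T1:
  2·area = 152  (B↔C swapped to make it positive)
  edge (16, 8)→(4, 12): d=(-12,4) inclusive
  edge (4, 12)→(2, 0): d=(-2,-12) inclusive
  edge (2, 0)→(16, 8): d=(14,8) inclusive
    (1,0)@(3, 1): e=[136,10,6] → X
    (2,0)@(5, 1): e=[128,34,-10] → .
    (1,1)@(3, 3): e=[112,6,34] → X
    (2,1)@(5, 3): e=[104,30,18] → X
    (3,1)@(7, 3): e=[96,54,2] → X
    (4,1)@(9, 3): e=[88,78,-14] → .
    (1,2)@(3, 5): e=[88,2,62] → X
    (4,2)@(9, 5): e=[64,74,14] → X
    (5,2)@(11, 5): e=[56,98,-2] → .
    (1,3)@(3, 7): e=[64,-2,90] → .
    (2,3)@(5, 7): e=[56,22,74] → X
    (5,3)@(11, 7): e=[32,94,26] → X
    (6,4)@(13, 9): e=[0,114,38] → X  [on edge]
    (3,5)@(7, 11): e=[0,38,114] → X  [on edge]
  covered (20 px):
    . X . . . . . . .
    . X X X . . . . .
    . X X X X . . . .
    . . X X X X X . .
    . . X X X X X . .
    . . X X . . . . .
T2:
  2·area = 38  (B↔C swapped to make it positive)
  edge (4, 11)→(0, 10): d=(-4,-1) inclusive
  edge (0, 10)→(6, 2): d=(6,-8) inclusive
  edge (6, 2)→(4, 11): d=(-2,9) inclusive
    (2,2)@(5, 5): e=[25,10,3] → X
    (3,2)@(7, 5): e=[27,26,-15] → .
    (1,3)@(3, 7): e=[15,6,17] → X
    (2,3)@(5, 7): e=[17,22,-1] → .
    (0,4)@(1, 9): e=[5,2,31] → X
    (2,4)@(5, 9): e=[9,34,-5] → .
    (0,5)@(1, 11): e=[-3,14,27] → .
    (1,5)@(3, 11): e=[-1,30,9] → .
  covered (4 px):
    . . . . . . . . .
    . . . . . . . . .
    . . X . . . . . .
    . X . . . . . . .
    X X . . . . . . .
    . . . . . . . . .
T3:
  2·area = 112
  edge (16, 10)→(0, 6): d=(-16,-4) inclusive
  edge (0, 6)→(12, 2): d=(12,-4) inclusive
  edge (12, 2)→(16, 10): d=(4,8) inclusive
    (7,0)@(15, 1): e=[140,0,-28] → .  [on edge]
    (4,1)@(9, 3): e=[84,0,28] → X  [on edge]
    (5,1)@(11, 3): e=[92,8,12] → X
    (6,1)@(13, 3): e=[100,16,-4] → .
    (1,2)@(3, 5): e=[28,0,84] → X  [on edge]
    (2,2)@(5, 5): e=[36,8,68] → X
    (3,2)@(7, 5): e=[44,16,52] → X
    (6,2)@(13, 5): e=[68,40,4] → X
    (7,2)@(15, 5): e=[76,48,-12] → .
    (1,3)@(3, 7): e=[-4,24,92] → .
    (2,3)@(5, 7): e=[4,32,76] → X
    (7,3)@(15, 7): e=[44,72,-4] → .
  covered (15 px):
    . . . . . . . . .
    . . . . X X . . .
    . X X X X X X . .
    . . X X X X X . .
    . . . . . . X X .
    . . . . . . . . .

Final: 39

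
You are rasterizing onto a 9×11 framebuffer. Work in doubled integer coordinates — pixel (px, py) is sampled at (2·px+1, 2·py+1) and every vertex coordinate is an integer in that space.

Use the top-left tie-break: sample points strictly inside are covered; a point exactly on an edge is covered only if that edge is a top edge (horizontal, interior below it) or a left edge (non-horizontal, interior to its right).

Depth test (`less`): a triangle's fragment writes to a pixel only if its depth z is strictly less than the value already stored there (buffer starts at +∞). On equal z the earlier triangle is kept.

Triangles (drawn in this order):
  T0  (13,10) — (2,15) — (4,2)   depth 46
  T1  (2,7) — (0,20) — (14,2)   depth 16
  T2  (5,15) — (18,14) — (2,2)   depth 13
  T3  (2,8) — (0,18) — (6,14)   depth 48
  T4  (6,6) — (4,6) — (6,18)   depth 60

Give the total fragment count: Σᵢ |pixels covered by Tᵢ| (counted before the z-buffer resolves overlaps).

T0:
  2·area = 133
  edge (13, 10)→(2, 15): d=(-11,5) right/bottom  bias=-1
  edge (2, 15)→(4, 2): d=(2,-13) top-left  bias=+0
  edge (4, 2)→(13, 10): d=(9,8) right/bottom  bias=-1
    (2,1)@(5, 3): e=[117,15,1] → █
    (3,1)@(7, 3): e=[107,41,-15] → ·
    (2,2)@(5, 5): e=[95,19,19] → █
    (3,2)@(7, 5): e=[85,45,3] → █
    (4,2)@(9, 5): e=[75,71,-13] → ·
    (2,3)@(5, 7): e=[73,23,37] → █
    (4,3)@(9, 7): e=[53,75,5] → █
    (5,3)@(11, 7): e=[43,101,-11] → ·
    (1,4)@(3, 9): e=[61,1,71] → █
    (5,4)@(11, 9): e=[21,105,7] → █
    (6,4)@(13, 9): e=[11,131,-9] → ·
    (1,5)@(3, 11): e=[39,5,89] → █
  covered (17 px):
    · · · · · · · · ·
    · · █ · · · · · ·
    · · █ █ · · · · ·
    · · █ █ █ · · · ·
    · █ █ █ █ █ · · ·
    · █ █ █ █ · · · ·
    · █ █ · · · · · ·
    · · · · · · · · ·
    · · · · · · · · ·
    · · · · · · · · ·
    · · · · · · · · ·
T1:
  2·area = 146  (B↔C swapped to make it positive)
  edge (2, 7)→(14, 2): d=(12,-5) top-left  bias=+0
  edge (14, 2)→(0, 20): d=(-14,18) right/bottom  bias=-1
  edge (0, 20)→(2, 7): d=(2,-13) top-left  bias=+0
    (6,1)@(13, 3): e=[7,4,135] → █
    (7,1)@(15, 3): e=[17,-32,161] → ·
    (3,2)@(7, 5): e=[1,84,61] → █
    (4,2)@(9, 5): e=[11,48,87] → █
    (5,2)@(11, 5): e=[21,12,113] → █
    (6,2)@(13, 5): e=[31,-24,139] → ·
    (1,3)@(3, 7): e=[5,128,13] → █
    (2,3)@(5, 7): e=[15,92,39] → █
    (5,3)@(11, 7): e=[45,-16,117] → ·
    (1,4)@(3, 9): e=[29,100,17] → █
    (4,4)@(9, 9): e=[59,-8,95] → ·
    (1,5)@(3, 11): e=[53,72,21] → █
    (3,5)@(7, 11): e=[73,0,73] → ·  [on edge]
  covered (18 px):
    · · · · · · · · ·
    · · · · · · █ · ·
    · · · █ █ █ · · ·
    · █ █ █ █ · · · ·
    · █ █ █ · · · · ·
    · █ █ · · · · · ·
    · █ █ · · · · · ·
    █ █ · · · · · · ·
    █ · · · · · · · ·
    · · · · · · · · ·
    · · · · · · · · ·
T2:
  2·area = 172  (B↔C swapped to make it positive)
  edge (5, 15)→(2, 2): d=(-3,-13) top-left  bias=+0
  edge (2, 2)→(18, 14): d=(16,12) right/bottom  bias=-1
  edge (18, 14)→(5, 15): d=(-13,1) right/bottom  bias=-1
    (1,1)@(3, 3): e=[10,4,158] → █
    (2,1)@(5, 3): e=[36,-20,156] → ·
    (1,2)@(3, 5): e=[4,36,132] → █
    (2,2)@(5, 5): e=[30,12,130] → █
    (3,2)@(7, 5): e=[56,-12,128] → ·
    (1,3)@(3, 7): e=[-2,68,106] → ·
    (2,3)@(5, 7): e=[24,44,104] → █
    (3,3)@(7, 7): e=[50,20,102] → █
    (4,3)@(9, 7): e=[76,-4,100] → ·
    (2,4)@(5, 9): e=[18,76,78] → █
    (4,4)@(9, 9): e=[70,28,74] → █
    (5,4)@(11, 9): e=[96,4,72] → █
    (2,7)@(5, 15): e=[0,172,0] → ·  [on edge]
  covered (20 px):
    · · · · · · · · ·
    · █ · · · · · · ·
    · █ █ · · · · · ·
    · · █ █ · · · · ·
    · · █ █ █ █ · · ·
    · · █ █ █ █ █ · ·
    · · █ █ █ █ █ █ ·
    · · · · · · · · ·
    · · · · · · · · ·
    · · · · · · · · ·
    · · · · · · · · ·
T3:
  2·area = 52  (B↔C swapped to make it positive)
  edge (2, 8)→(6, 14): d=(4,6) right/bottom  bias=-1
  edge (6, 14)→(0, 18): d=(-6,4) right/bottom  bias=-1
  edge (0, 18)→(2, 8): d=(2,-10) top-left  bias=+0
    (1,1)@(3, 3): e=[-26,78,0] → ·  [on edge]
    (1,5)@(3, 11): e=[6,30,16] → █
    (2,5)@(5, 11): e=[-6,22,36] → ·
    (0,6)@(1, 13): e=[26,26,0] → █  [on edge]
    (2,6)@(5, 13): e=[2,10,40] → █
    (3,6)@(7, 13): e=[-10,2,60] → ·
    (0,7)@(1, 15): e=[34,14,4] → █
    (2,7)@(5, 15): e=[10,-2,44] → ·
    (0,8)@(1, 17): e=[42,2,8] → █
    (1,8)@(3, 17): e=[30,-6,28] → ·
    (0,9)@(1, 19): e=[50,-10,12] → ·
  covered (7 px):
    · · · · · · · · ·
    · · · · · · · · ·
    · · · · · · · · ·
    · · · · · · · · ·
    · · · · · · · · ·
    · █ · · · · · · ·
    █ █ █ · · · · · ·
    █ █ · · · · · · ·
    █ · · · · · · · ·
    · · · · · · · · ·
    · · · · · · · · ·
T4:
  2·area = 24  (B↔C swapped to make it positive)
  edge (6, 6)→(6, 18): d=(0,12) right/bottom  bias=-1
  edge (6, 18)→(4, 6): d=(-2,-12) top-left  bias=+0
  edge (4, 6)→(6, 6): d=(2,0) top-left  bias=+0
    (2,3)@(5, 7): e=[12,10,2] → █
    (3,3)@(7, 7): e=[-12,34,2] → ·
    (2,4)@(5, 9): e=[12,6,6] → █
    (3,4)@(7, 9): e=[-12,30,6] → ·
    (2,5)@(5, 11): e=[12,2,10] → █
    (3,5)@(7, 11): e=[-12,26,10] → ·
    (2,6)@(5, 13): e=[12,-2,14] → ·
  covered (3 px):
    · · · · · · · · ·
    · · · · · · · · ·
    · · · · · · · · ·
    · · █ · · · · · ·
    · · █ · · · · · ·
    · · █ · · · · · ·
    · · · · · · · · ·
    · · · · · · · · ·
    · · · · · · · · ·
    · · · · · · · · ·
    · · · · · · · · ·

Result: 65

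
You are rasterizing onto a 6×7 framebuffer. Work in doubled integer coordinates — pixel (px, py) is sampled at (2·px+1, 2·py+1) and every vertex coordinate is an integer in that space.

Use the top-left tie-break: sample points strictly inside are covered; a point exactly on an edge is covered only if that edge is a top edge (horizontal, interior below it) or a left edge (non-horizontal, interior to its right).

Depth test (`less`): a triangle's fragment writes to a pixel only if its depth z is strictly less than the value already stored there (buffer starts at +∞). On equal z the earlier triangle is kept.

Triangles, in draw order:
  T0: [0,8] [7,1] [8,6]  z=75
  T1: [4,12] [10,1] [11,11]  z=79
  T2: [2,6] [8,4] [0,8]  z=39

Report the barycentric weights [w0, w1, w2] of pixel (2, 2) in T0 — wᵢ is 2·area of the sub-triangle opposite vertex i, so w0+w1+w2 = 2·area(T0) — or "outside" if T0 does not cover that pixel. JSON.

T0:
  2·area = 42
  edge (0, 8)→(7, 1): d=(7,-7) top-left  bias=+0
  edge (7, 1)→(8, 6): d=(1,5) right/bottom  bias=-1
  edge (8, 6)→(0, 8): d=(-8,2) right/bottom  bias=-1
    (3,0)@(7, 1): e=[0,0,42] → .  [on edge]
    (2,1)@(5, 3): e=[0,12,30] → X  [on edge]
    (3,1)@(7, 3): e=[14,2,26] → X
    (4,1)@(9, 3): e=[28,-8,22] → .
    (1,2)@(3, 5): e=[0,24,18] → X  [on edge]
    (4,2)@(9, 5): e=[42,-6,6] → .
    (0,3)@(1, 7): e=[0,36,6] → X  [on edge]
    (2,3)@(5, 7): e=[28,16,-2] → .
    (3,3)@(7, 7): e=[42,6,-6] → .
    (0,4)@(1, 9): e=[14,38,-10] → .
    (1,4)@(3, 9): e=[28,28,-14] → .
    (4,5)@(9, 11): e=[84,0,-42] → .  [on edge]
  covered (7 px):
    . . . . . .
    . . X X . .
    . X X X . .
    X X . . . .
    . . . . . .
    . . . . . .
    . . . . . .
T1:
  2·area = 71
  edge (4, 12)→(10, 1): d=(6,-11) top-left  bias=+0
  edge (10, 1)→(11, 11): d=(1,10) right/bottom  bias=-1
  edge (11, 11)→(4, 12): d=(-7,1) right/bottom  bias=-1
    (4,1)@(9, 3): e=[1,12,58] → X
    (5,1)@(11, 3): e=[23,-8,56] → .
    (4,2)@(9, 5): e=[13,14,44] → X
    (5,2)@(11, 5): e=[35,-6,42] → .
    (3,3)@(7, 7): e=[3,36,32] → X
    (5,3)@(11, 7): e=[47,-4,28] → .
    (3,4)@(7, 9): e=[15,38,18] → X
    (5,4)@(11, 9): e=[59,-2,14] → .
    (2,5)@(5, 11): e=[5,60,6] → X
    (5,5)@(11, 11): e=[71,0,0] → .  [on edge]
    (2,6)@(5, 13): e=[17,62,-8] → .
    (3,6)@(7, 13): e=[39,42,-10] → .
  covered (9 px):
    . . . . . .
    . . . . X .
    . . . . X .
    . . . X X .
    . . . X X .
    . . X X X .
    . . . . . .
T2:
  2·area = 8
  edge (2, 6)→(8, 4): d=(6,-2) top-left  bias=+0
  edge (8, 4)→(0, 8): d=(-8,4) right/bottom  bias=-1
  edge (0, 8)→(2, 6): d=(2,-2) top-left  bias=+0
    (3,0)@(7, 1): e=[-20,28,0] → .  [on edge]
    (2,1)@(5, 3): e=[-12,20,0] → .  [on edge]
    (5,1)@(11, 3): e=[0,-4,12] → .  [on edge]
    (1,2)@(3, 5): e=[-4,12,0] → .  [on edge]
    (2,2)@(5, 5): e=[0,4,4] → X  [on edge]
    (3,2)@(7, 5): e=[4,-4,8] → .
    (0,3)@(1, 7): e=[4,4,0] → X  [on edge]
    (1,3)@(3, 7): e=[8,-4,4] → .
    (2,3)@(5, 7): e=[12,-12,8] → .
    (0,4)@(1, 9): e=[16,-12,4] → .
  covered (2 px):
    . . . . . .
    . . . . . .
    . . X . . .
    X . . . . .
    . . . . . .
    . . . . . .
    . . . . . .

Result: [14,14,14]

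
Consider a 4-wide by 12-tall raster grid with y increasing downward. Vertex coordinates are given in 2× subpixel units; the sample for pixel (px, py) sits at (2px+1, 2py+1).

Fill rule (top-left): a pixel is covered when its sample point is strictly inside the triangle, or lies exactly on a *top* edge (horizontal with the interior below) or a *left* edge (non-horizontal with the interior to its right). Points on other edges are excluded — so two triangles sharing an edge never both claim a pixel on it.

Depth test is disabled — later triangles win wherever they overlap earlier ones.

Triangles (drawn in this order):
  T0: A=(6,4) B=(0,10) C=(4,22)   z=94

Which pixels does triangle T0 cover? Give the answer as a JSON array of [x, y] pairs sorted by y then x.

T0:
  2·area = 96  (B↔C swapped to make it positive)
  edge (6, 4)→(4, 22): d=(-2,18) right/bottom  bias=-1
  edge (4, 22)→(0, 10): d=(-4,-12) top-left  bias=+0
  edge (0, 10)→(6, 4): d=(6,-6) top-left  bias=+0
    (3,1)@(7, 3): e=[-16,112,0] → ·  [on edge]
    (2,2)@(5, 5): e=[16,80,0] → █  [on edge]
    (3,2)@(7, 5): e=[-20,104,12] → ·
    (1,3)@(3, 7): e=[48,48,0] → █  [on edge]
    (3,3)@(7, 7): e=[-24,96,24] → ·
    (0,4)@(1, 9): e=[80,16,0] → █  [on edge]
    (3,4)@(7, 9): e=[-28,88,36] → ·
    (0,5)@(1, 11): e=[76,8,12] → █
    (3,5)@(7, 11): e=[-32,80,48] → ·
    (0,6)@(1, 13): e=[72,0,24] → █  [on edge]
    (2,6)@(5, 13): e=[0,48,48] → ·  [on edge]
    (0,7)@(1, 15): e=[68,-8,36] → ·
    (1,9)@(3, 19): e=[24,0,72] → █  [on edge]
  covered (14 px):
    · · · ·
    · · · ·
    · · █ ·
    · █ █ ·
    █ █ █ ·
    █ █ █ ·
    █ █ · ·
    · █ · ·
    · █ · ·
    · █ · ·
    · · · ·
    · · · ·

Result: [[2,2],[1,3],[2,3],[0,4],[1,4],[2,4],[0,5],[1,5],[2,5],[0,6],[1,6],[1,7],[1,8],[1,9]]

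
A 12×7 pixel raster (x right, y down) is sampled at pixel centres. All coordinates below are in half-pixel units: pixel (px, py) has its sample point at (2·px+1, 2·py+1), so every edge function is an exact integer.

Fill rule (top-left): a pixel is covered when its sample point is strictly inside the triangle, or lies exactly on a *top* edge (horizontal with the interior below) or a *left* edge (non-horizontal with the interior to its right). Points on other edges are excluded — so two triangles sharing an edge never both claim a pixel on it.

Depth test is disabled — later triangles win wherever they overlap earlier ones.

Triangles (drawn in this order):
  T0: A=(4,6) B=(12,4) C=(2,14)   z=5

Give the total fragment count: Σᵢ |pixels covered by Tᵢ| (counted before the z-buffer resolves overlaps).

T0:
  2·area = 60
  edge (4, 6)→(12, 4): d=(8,-2) top-left  bias=+0
  edge (12, 4)→(2, 14): d=(-10,10) right/bottom  bias=-1
  edge (2, 14)→(4, 6): d=(2,-8) top-left  bias=+0
    (7,0)@(15, 1): e=[-18,0,78] → ·  [on edge]
    (6,1)@(13, 3): e=[-6,0,66] → ·  [on edge]
    (4,2)@(9, 5): e=[2,20,38] → █
    (5,2)@(11, 5): e=[6,0,54] → ·  [on edge]
    (2,3)@(5, 7): e=[10,40,10] → █
    (3,3)@(7, 7): e=[14,20,26] → █
    (4,3)@(9, 7): e=[18,0,42] → ·  [on edge]
    (2,4)@(5, 9): e=[26,20,14] → █
    (3,4)@(7, 9): e=[30,0,30] → ·  [on edge]
    (1,5)@(3, 11): e=[38,20,2] → █
    (2,5)@(5, 11): e=[42,0,18] → ·  [on edge]
    (1,6)@(3, 13): e=[54,0,6] → ·  [on edge]
  covered (5 px):
    · · · · · · · · · · · ·
    · · · · · · · · · · · ·
    · · · · █ · · · · · · ·
    · · █ █ · · · · · · · ·
    · · █ · · · · · · · · ·
    · █ · · · · · · · · · ·
    · · · · · · · · · · · ·

Final: 5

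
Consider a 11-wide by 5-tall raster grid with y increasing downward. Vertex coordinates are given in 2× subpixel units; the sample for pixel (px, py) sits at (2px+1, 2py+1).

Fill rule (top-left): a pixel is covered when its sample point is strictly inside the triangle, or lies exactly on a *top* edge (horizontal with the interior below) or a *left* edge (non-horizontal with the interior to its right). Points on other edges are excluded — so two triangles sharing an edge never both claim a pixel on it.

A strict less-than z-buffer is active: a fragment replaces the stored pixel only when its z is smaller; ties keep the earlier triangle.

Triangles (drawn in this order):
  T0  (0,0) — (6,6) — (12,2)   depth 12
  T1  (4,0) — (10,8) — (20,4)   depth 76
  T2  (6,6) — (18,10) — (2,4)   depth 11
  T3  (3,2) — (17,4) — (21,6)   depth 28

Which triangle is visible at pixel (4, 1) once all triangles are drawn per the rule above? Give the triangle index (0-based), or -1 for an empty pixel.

T0:
  2·area = 60  (B↔C swapped to make it positive)
  edge (0, 0)→(12, 2): d=(12,2) right/bottom  bias=-1
  edge (12, 2)→(6, 6): d=(-6,4) right/bottom  bias=-1
  edge (6, 6)→(0, 0): d=(-6,-6) top-left  bias=+0
    (0,0)@(1, 1): e=[10,50,0] → X  [on edge]
    (1,0)@(3, 1): e=[6,42,12] → X
    (2,0)@(5, 1): e=[2,34,24] → X
    (3,0)@(7, 1): e=[-2,26,36] → .
    (0,1)@(1, 3): e=[34,38,-12] → .
    (1,1)@(3, 3): e=[30,30,0] → X  [on edge]
    (3,1)@(7, 3): e=[22,14,24] → X
    (4,1)@(9, 3): e=[18,6,36] → X
    (5,1)@(11, 3): e=[14,-2,48] → .
    (1,2)@(3, 5): e=[54,18,-12] → .
    (2,2)@(5, 5): e=[50,10,0] → X  [on edge]
    (4,2)@(9, 5): e=[42,-6,24] → .
    (3,3)@(7, 7): e=[70,-10,0] → .  [on edge]
    (4,4)@(9, 9): e=[90,-30,0] → .  [on edge]
  covered (9 px):
    X X X . . . . . . . .
    . X X X X . . . . . .
    . . X X . . . . . . .
    . . . . . . . . . . .
    . . . . . . . . . . .
T1:
  2·area = 104  (B↔C swapped to make it positive)
  edge (4, 0)→(20, 4): d=(16,4) right/bottom  bias=-1
  edge (20, 4)→(10, 8): d=(-10,4) right/bottom  bias=-1
  edge (10, 8)→(4, 0): d=(-6,-8) top-left  bias=+0
    (2,0)@(5, 1): e=[12,90,2] → X
    (3,0)@(7, 1): e=[4,82,18] → X
    (4,0)@(9, 1): e=[-4,74,34] → .
    (2,1)@(5, 3): e=[44,70,-10] → .
    (3,1)@(7, 3): e=[36,62,6] → X
    (4,1)@(9, 3): e=[28,54,22] → X
    (5,1)@(11, 3): e=[20,46,38] → X
    (6,1)@(13, 3): e=[12,38,54] → X
    (7,1)@(15, 3): e=[4,30,70] → X
    (8,1)@(17, 3): e=[-4,22,86] → .
    (3,2)@(7, 5): e=[68,42,-6] → .
    (4,2)@(9, 5): e=[60,34,10] → X
  covered (13 px):
    . . X X . . . . . . .
    . . . X X X X X . . .
    . . . . X X X X X . .
    . . . . . X . . . . .
    . . . . . . . . . . .
T2:
  2·area = 8  (B↔C swapped to make it positive)
  edge (6, 6)→(2, 4): d=(-4,-2) top-left  bias=+0
  edge (2, 4)→(18, 10): d=(16,6) right/bottom  bias=-1
  edge (18, 10)→(6, 6): d=(-12,-4) top-left  bias=+0
    (1,2)@(3, 5): e=[-2,10,0] → .  [on edge]
    (4,3)@(9, 7): e=[2,6,0] → X  [on edge]
    (5,3)@(11, 7): e=[6,-6,8] → .
    (4,4)@(9, 9): e=[-6,38,-24] → .
    (7,4)@(15, 9): e=[6,2,0] → X  [on edge]
    (8,4)@(17, 9): e=[10,-10,8] → .
  covered (2 px):
    . . . . . . . . . . .
    . . . . . . . . . . .
    . . . . . . . . . . .
    . . . . X . . . . . .
    . . . . . . . X . . .
T3:
  2·area = 20
  edge (3, 2)→(17, 4): d=(14,2) right/bottom  bias=-1
  edge (17, 4)→(21, 6): d=(4,2) right/bottom  bias=-1
  edge (21, 6)→(3, 2): d=(-18,-4) top-left  bias=+0
    (5,0)@(11, 1): e=[-30,0,50] → .  [on edge]
    (4,1)@(9, 3): e=[2,12,6] → X
    (5,1)@(11, 3): e=[-2,8,14] → .
    (7,1)@(15, 3): e=[-10,0,30] → .  [on edge]
    (4,2)@(9, 5): e=[30,20,-30] → .
    (8,2)@(17, 5): e=[14,4,2] → X
    (9,2)@(19, 5): e=[10,0,10] → .  [on edge]
    (8,3)@(17, 7): e=[42,12,-34] → .
  covered (2 px):
    . . . . . . . . . . .
    . . . . X . . . . . .
    . . . . . . . . X . .
    . . . . . . . . . . .
    . . . . . . . . . . .

Z-buffer (winner per pixel, '.' = empty):
  0 0 0 1 . . . . . . .
  . 0 0 0 0 1 1 1 . . .
  . . 0 0 1 1 1 1 3 . .
  . . . . 2 1 . . . . .
  . . . . . . . 2 . . .

Final: 0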